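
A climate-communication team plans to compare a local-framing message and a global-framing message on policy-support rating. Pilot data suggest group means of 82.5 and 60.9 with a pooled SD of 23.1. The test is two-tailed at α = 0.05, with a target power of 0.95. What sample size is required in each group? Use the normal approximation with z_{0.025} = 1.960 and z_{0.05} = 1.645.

n = 30 per group

Cohen's d = |M₁ − M₂| / SD_pooled = |82.5 − 60.9| / 23.1 = 21.6 / 23.1 = 0.935.
For two independent groups with equal n: n = 2·((z_{α/2} + z_β) / d)².
z_{α/2} + z_β = 1.960 + 1.645 = 3.605.
n = 2 × (3.605 / 0.935)² = 2 × 3.856² = 2 × 14.87 = 29.7.
Round up to the next whole participant.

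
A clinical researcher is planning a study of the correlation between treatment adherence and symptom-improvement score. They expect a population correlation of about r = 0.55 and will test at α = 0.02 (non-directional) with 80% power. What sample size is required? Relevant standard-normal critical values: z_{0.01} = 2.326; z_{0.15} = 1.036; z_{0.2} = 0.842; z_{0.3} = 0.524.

Fisher's z: C = ½·ln((1+r)/(1−r)) = ½·ln(3.4444) = 0.6184.
n = ((z_{α/2} + z_β)/C)² + 3.
(2.326 + 0.842) / 0.6184 = 3.168 / 0.6184 = 5.123.
n = 5.123² + 3 = 26.24 + 3 = 29.2.
Round up.

n = 30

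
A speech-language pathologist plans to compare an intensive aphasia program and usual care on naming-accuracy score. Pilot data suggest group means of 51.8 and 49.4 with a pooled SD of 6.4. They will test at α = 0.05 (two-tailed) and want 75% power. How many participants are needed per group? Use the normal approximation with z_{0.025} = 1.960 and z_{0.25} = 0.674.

n = 99 per group

Cohen's d = |M₁ − M₂| / SD_pooled = |51.8 − 49.4| / 6.4 = 2.4 / 6.4 = 0.375.
For two independent groups with equal n: n = 2·((z_{α/2} + z_β) / d)².
z_{α/2} + z_β = 1.960 + 0.674 = 2.634.
n = 2 × (2.634 / 0.375)² = 2 × 7.024² = 2 × 49.34 = 98.7.
Round up to the next whole participant.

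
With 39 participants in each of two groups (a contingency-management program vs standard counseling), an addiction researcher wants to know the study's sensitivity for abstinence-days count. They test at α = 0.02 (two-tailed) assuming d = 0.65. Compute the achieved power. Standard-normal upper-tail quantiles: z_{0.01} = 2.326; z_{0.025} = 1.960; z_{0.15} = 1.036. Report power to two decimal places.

power ≈ 0.71

For two equal groups, power = Φ(d·√(n/2) − z_{α/2}).
d·√(n/2) = 0.65 × √(39/2) = 0.65 × 4.416 = 2.870.
z_β = 2.870 − 2.326 = 0.544.
Power = Φ(0.544) = 0.707.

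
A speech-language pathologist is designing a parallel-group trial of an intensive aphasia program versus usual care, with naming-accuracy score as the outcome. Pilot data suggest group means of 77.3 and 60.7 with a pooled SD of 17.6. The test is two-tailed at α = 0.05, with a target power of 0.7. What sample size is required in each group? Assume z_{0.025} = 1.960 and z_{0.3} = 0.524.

n = 14 per group

Cohen's d = |M₁ − M₂| / SD_pooled = |77.3 − 60.7| / 17.6 = 16.6 / 17.6 = 0.943.
For two independent groups with equal n: n = 2·((z_{α/2} + z_β) / d)².
z_{α/2} + z_β = 1.960 + 0.524 = 2.484.
n = 2 × (2.484 / 0.943)² = 2 × 2.634² = 2 × 6.94 = 13.9.
Round up to the next whole participant.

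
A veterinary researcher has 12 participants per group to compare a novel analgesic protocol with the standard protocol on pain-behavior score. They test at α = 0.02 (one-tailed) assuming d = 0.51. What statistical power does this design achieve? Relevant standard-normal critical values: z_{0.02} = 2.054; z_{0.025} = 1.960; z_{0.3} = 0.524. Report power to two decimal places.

For two equal groups, power = Φ(d·√(n/2) − z_{α}).
d·√(n/2) = 0.51 × √(12/2) = 0.51 × 2.449 = 1.249.
z_β = 1.249 − 2.054 = -0.805.
Power = Φ(-0.805) = 0.210.

power ≈ 0.21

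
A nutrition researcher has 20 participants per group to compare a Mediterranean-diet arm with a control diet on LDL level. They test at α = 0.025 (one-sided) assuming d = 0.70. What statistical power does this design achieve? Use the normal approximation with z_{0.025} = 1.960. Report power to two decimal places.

For two equal groups, power = Φ(d·√(n/2) − z_{α}).
d·√(n/2) = 0.70 × √(20/2) = 0.70 × 3.162 = 2.214.
z_β = 2.214 − 1.960 = 0.254.
Power = Φ(0.254) = 0.600.

power ≈ 0.60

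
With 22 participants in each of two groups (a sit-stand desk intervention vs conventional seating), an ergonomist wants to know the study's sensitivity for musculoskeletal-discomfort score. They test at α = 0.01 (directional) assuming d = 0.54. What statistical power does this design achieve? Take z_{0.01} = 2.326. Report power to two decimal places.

For two equal groups, power = Φ(d·√(n/2) − z_{α}).
d·√(n/2) = 0.54 × √(22/2) = 0.54 × 3.317 = 1.791.
z_β = 1.791 − 2.326 = -0.535.
Power = Φ(-0.535) = 0.296.

power ≈ 0.30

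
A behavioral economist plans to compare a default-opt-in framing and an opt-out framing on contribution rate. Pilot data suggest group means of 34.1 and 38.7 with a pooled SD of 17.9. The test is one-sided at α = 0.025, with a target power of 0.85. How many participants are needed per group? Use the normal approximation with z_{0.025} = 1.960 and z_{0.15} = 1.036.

n = 272 per group

Cohen's d = |M₁ − M₂| / SD_pooled = |34.1 − 38.7| / 17.9 = 4.6 / 17.9 = 0.257.
For two independent groups with equal n: n = 2·((z_{α} + z_β) / d)².
z_{α} + z_β = 1.960 + 1.036 = 2.996.
n = 2 × (2.996 / 0.257)² = 2 × 11.658² = 2 × 135.90 = 271.8.
Round up to the next whole participant.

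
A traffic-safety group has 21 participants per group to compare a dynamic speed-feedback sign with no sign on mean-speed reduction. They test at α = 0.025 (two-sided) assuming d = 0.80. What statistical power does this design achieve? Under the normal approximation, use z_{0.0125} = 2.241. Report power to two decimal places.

For two equal groups, power = Φ(d·√(n/2) − z_{α/2}).
d·√(n/2) = 0.80 × √(21/2) = 0.80 × 3.240 = 2.592.
z_β = 2.592 − 2.241 = 0.351.
Power = Φ(0.351) = 0.637.

power ≈ 0.64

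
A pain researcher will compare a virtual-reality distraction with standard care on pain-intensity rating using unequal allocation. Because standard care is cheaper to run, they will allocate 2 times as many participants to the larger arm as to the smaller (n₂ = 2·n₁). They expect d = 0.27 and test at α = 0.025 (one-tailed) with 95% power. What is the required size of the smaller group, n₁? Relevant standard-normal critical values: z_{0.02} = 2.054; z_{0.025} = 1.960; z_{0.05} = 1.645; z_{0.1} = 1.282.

With allocation ratio k = n₂/n₁ = 2, Var(x̄₁−x̄₂) = σ²(1/n₁ + 1/(k·n₁)) = σ²·(k+1)/(k·n₁).
So n₁ = (1 + 1/k)·((z_{α} + z_β)/d)² = 1.500 × (3.605/0.27)².
n₁ = 1.500 × 178.27 = 267.4.
Round up: n₁ = 268, giving n₂ = 2 × 268 = 536.

n₁ = 268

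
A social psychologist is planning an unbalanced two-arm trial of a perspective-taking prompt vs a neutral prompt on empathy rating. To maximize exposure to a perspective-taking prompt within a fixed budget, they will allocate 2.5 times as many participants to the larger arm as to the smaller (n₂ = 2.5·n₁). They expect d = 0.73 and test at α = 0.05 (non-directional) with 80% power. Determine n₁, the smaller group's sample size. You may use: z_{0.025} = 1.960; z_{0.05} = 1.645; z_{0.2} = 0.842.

n₁ = 21

With allocation ratio k = n₂/n₁ = 2.5, Var(x̄₁−x̄₂) = σ²(1/n₁ + 1/(k·n₁)) = σ²·(k+1)/(k·n₁).
So n₁ = (1 + 1/k)·((z_{α/2} + z_β)/d)² = 1.400 × (2.802/0.73)².
n₁ = 1.400 × 14.73 = 20.6.
Round up: n₁ = 21, giving n₂ = ⌈2.5 × 21⌉ = ⌈52.5⌉ = 53.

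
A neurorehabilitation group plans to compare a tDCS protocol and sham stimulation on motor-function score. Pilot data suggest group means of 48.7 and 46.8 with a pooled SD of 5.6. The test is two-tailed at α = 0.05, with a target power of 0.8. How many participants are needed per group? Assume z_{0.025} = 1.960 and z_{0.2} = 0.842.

n = 137 per group

Cohen's d = |M₁ − M₂| / SD_pooled = |48.7 − 46.8| / 5.6 = 1.9 / 5.6 = 0.339.
For two independent groups with equal n: n = 2·((z_{α/2} + z_β) / d)².
z_{α/2} + z_β = 1.960 + 0.842 = 2.802.
n = 2 × (2.802 / 0.339)² = 2 × 8.265² = 2 × 68.32 = 136.6.
Round up to the next whole participant.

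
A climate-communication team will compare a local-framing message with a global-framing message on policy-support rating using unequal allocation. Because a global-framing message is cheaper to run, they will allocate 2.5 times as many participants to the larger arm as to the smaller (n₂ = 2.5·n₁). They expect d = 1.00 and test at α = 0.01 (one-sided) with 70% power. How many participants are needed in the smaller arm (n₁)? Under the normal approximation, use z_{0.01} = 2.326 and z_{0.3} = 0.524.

With allocation ratio k = n₂/n₁ = 2.5, Var(x̄₁−x̄₂) = σ²(1/n₁ + 1/(k·n₁)) = σ²·(k+1)/(k·n₁).
So n₁ = (1 + 1/k)·((z_{α} + z_β)/d)² = 1.400 × (2.850/1.00)².
n₁ = 1.400 × 8.12 = 11.4.
Round up: n₁ = 12, giving n₂ = 2.5 × 12 = 30.

n₁ = 12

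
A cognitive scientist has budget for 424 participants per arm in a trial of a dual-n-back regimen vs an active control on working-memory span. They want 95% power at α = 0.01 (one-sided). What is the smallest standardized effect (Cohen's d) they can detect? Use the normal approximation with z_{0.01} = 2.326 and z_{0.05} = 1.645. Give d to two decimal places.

d_min ≈ 0.27

For two independent groups of n = 424 each: d_min = (z_{α} + z_β)·√(2/n).
z-sum = 2.326 + 1.645 = 3.971.
d_min = 3.971 × √(2/424) = 3.971 × 0.0687 = 0.273.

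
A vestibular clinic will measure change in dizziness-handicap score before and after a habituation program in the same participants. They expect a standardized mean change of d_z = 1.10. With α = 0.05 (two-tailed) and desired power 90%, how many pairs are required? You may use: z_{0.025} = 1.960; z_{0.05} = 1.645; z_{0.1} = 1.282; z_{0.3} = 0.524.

n = 9 pairs

For a paired (one-sample on differences) test: n = ((z_{α/2} + z_β) / d)².
z_{α/2} + z_β = 1.960 + 1.282 = 3.242.
n = (3.242 / 1.10)² = 2.947² = 8.69.
Round up.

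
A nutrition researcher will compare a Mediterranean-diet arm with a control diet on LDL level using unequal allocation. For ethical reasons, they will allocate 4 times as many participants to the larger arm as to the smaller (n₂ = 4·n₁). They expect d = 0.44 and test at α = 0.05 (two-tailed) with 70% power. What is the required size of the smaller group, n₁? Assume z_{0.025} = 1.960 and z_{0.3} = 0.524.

n₁ = 40

With allocation ratio k = n₂/n₁ = 4, Var(x̄₁−x̄₂) = σ²(1/n₁ + 1/(k·n₁)) = σ²·(k+1)/(k·n₁).
So n₁ = (1 + 1/k)·((z_{α/2} + z_β)/d)² = 1.250 × (2.484/0.44)².
n₁ = 1.250 × 31.87 = 39.8.
Round up: n₁ = 40, giving n₂ = 4 × 40 = 160.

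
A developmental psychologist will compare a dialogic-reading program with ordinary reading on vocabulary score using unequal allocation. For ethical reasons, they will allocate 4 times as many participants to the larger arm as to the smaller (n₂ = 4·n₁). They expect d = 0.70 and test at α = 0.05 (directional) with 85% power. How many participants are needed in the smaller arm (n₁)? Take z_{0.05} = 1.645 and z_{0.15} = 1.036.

With allocation ratio k = n₂/n₁ = 4, Var(x̄₁−x̄₂) = σ²(1/n₁ + 1/(k·n₁)) = σ²·(k+1)/(k·n₁).
So n₁ = (1 + 1/k)·((z_{α} + z_β)/d)² = 1.250 × (2.681/0.70)².
n₁ = 1.250 × 14.67 = 18.3.
Round up: n₁ = 19, giving n₂ = 4 × 19 = 76.

n₁ = 19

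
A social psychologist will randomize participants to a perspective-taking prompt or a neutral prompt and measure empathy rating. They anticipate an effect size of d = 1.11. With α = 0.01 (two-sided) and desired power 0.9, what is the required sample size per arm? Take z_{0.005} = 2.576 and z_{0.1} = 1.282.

n = 25 per group

For two independent groups with equal n: n = 2·((z_{α/2} + z_β) / d)².
z_{α/2} + z_β = 2.576 + 1.282 = 3.858.
n = 2 × (3.858 / 1.11)² = 2 × 3.476² = 2 × 12.08 = 24.2.
Round up to the next whole participant.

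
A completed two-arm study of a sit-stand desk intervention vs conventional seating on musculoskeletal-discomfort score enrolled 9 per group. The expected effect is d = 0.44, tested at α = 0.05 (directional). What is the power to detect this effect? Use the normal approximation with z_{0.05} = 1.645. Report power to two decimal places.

power ≈ 0.24

For two equal groups, power = Φ(d·√(n/2) − z_{α}).
d·√(n/2) = 0.44 × √(9/2) = 0.44 × 2.121 = 0.933.
z_β = 0.933 − 1.645 = -0.712.
Power = Φ(-0.712) = 0.238.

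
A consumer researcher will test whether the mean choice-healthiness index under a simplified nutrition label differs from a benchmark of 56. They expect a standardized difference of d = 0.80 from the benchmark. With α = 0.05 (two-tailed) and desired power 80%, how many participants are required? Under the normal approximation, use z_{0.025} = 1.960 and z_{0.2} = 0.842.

For a one-sample test: n = ((z_{α/2} + z_β) / d)².
z_{α/2} + z_β = 1.960 + 0.842 = 2.802.
n = (2.802 / 0.80)² = 3.502² = 12.27.
Round up.

n = 13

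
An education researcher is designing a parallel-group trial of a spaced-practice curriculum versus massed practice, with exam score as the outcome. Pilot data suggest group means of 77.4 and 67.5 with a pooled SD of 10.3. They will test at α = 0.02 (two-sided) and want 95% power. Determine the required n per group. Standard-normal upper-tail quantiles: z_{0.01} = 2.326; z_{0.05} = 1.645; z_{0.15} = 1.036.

n = 35 per group

Cohen's d = |M₁ − M₂| / SD_pooled = |77.4 − 67.5| / 10.3 = 9.9 / 10.3 = 0.961.
For two independent groups with equal n: n = 2·((z_{α/2} + z_β) / d)².
z_{α/2} + z_β = 2.326 + 1.645 = 3.971.
n = 2 × (3.971 / 0.961)² = 2 × 4.132² = 2 × 17.07 = 34.1.
Round up to the next whole participant.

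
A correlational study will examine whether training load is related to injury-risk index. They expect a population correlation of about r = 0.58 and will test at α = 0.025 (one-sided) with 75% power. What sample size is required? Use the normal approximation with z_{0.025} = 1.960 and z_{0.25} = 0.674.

n = 19

Fisher's z: C = ½·ln((1+r)/(1−r)) = ½·ln(3.7619) = 0.6625.
n = ((z_{α} + z_β)/C)² + 3.
(1.960 + 0.674) / 0.6625 = 2.634 / 0.6625 = 3.976.
n = 3.976² + 3 = 15.81 + 3 = 18.8.
Round up.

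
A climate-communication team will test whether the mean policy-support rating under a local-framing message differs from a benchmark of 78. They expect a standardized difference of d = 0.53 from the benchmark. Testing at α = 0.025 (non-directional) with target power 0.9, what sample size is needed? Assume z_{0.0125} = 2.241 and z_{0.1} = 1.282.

n = 45

For a one-sample test: n = ((z_{α/2} + z_β) / d)².
z_{α/2} + z_β = 2.241 + 1.282 = 3.523.
n = (3.523 / 0.53)² = 6.647² = 44.18.
Round up.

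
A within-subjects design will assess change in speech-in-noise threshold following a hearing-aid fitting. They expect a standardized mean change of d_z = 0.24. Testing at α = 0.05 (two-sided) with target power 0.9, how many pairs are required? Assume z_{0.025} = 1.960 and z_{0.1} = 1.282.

n = 183 pairs

For a paired (one-sample on differences) test: n = ((z_{α/2} + z_β) / d)².
z_{α/2} + z_β = 1.960 + 1.282 = 3.242.
n = (3.242 / 0.24)² = 13.508² = 182.48.
Round up.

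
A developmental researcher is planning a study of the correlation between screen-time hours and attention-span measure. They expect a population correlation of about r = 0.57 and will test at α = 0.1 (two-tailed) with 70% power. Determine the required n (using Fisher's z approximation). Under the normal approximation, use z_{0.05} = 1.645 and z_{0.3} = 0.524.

n = 15

Fisher's z: C = ½·ln((1+r)/(1−r)) = ½·ln(3.6512) = 0.6475.
n = ((z_{α/2} + z_β)/C)² + 3.
(1.645 + 0.524) / 0.6475 = 2.169 / 0.6475 = 3.350.
n = 3.350² + 3 = 11.22 + 3 = 14.2.
Round up.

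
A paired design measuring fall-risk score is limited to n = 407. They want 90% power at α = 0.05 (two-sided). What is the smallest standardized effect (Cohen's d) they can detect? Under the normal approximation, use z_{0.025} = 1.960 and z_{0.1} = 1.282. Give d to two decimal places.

For a single sample (or paired design) of n = 407: d_min = (z_{α/2} + z_β)/√n.
z-sum = 1.960 + 1.282 = 3.242.
d_min = 3.242 / √407 = 3.242 / 20.174 = 0.161.

d_min ≈ 0.16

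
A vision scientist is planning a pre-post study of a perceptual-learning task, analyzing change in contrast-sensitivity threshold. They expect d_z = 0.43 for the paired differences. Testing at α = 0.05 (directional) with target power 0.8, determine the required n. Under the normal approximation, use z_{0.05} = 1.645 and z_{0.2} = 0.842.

n = 34 pairs

For a paired (one-sample on differences) test: n = ((z_{α} + z_β) / d)².
z_{α} + z_β = 1.645 + 0.842 = 2.487.
n = (2.487 / 0.43)² = 5.784² = 33.45.
Round up.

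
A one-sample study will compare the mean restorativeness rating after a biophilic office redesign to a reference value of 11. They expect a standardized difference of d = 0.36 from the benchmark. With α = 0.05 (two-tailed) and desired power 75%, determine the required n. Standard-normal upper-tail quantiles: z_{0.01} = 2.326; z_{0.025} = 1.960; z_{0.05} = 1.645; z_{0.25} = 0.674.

n = 54

For a one-sample test: n = ((z_{α/2} + z_β) / d)².
z_{α/2} + z_β = 1.960 + 0.674 = 2.634.
n = (2.634 / 0.36)² = 7.317² = 53.53.
Round up.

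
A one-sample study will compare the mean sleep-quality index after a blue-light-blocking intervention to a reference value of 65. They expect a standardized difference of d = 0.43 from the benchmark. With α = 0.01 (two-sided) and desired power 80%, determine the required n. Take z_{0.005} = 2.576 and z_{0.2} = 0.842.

n = 64

For a one-sample test: n = ((z_{α/2} + z_β) / d)².
z_{α/2} + z_β = 2.576 + 0.842 = 3.418.
n = (3.418 / 0.43)² = 7.949² = 63.18.
Round up.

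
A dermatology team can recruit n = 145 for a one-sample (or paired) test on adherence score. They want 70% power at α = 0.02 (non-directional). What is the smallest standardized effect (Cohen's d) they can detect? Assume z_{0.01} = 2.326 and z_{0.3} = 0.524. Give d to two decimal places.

d_min ≈ 0.24

For a single sample (or paired design) of n = 145: d_min = (z_{α/2} + z_β)/√n.
z-sum = 2.326 + 0.524 = 2.850.
d_min = 2.850 / √145 = 2.850 / 12.042 = 0.237.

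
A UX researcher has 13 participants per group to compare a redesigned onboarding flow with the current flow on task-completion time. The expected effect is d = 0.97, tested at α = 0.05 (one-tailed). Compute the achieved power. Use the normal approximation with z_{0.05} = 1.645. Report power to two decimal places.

For two equal groups, power = Φ(d·√(n/2) − z_{α}).
d·√(n/2) = 0.97 × √(13/2) = 0.97 × 2.550 = 2.473.
z_β = 2.473 − 1.645 = 0.828.
Power = Φ(0.828) = 0.796.

power ≈ 0.80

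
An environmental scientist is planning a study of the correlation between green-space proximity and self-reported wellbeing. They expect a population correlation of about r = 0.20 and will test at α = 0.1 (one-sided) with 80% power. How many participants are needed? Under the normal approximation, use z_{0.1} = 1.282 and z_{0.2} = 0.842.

n = 113

Fisher's z: C = ½·ln((1+r)/(1−r)) = ½·ln(1.5000) = 0.2027.
n = ((z_{α} + z_β)/C)² + 3.
(1.282 + 0.842) / 0.2027 = 2.124 / 0.2027 = 10.479.
n = 10.479² + 3 = 109.80 + 3 = 112.8.
Round up.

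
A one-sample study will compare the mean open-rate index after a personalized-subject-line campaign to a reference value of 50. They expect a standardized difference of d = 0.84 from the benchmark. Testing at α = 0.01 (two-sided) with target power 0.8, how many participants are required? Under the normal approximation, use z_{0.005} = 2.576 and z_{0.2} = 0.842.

n = 17

For a one-sample test: n = ((z_{α/2} + z_β) / d)².
z_{α/2} + z_β = 2.576 + 0.842 = 3.418.
n = (3.418 / 0.84)² = 4.069² = 16.56.
Round up.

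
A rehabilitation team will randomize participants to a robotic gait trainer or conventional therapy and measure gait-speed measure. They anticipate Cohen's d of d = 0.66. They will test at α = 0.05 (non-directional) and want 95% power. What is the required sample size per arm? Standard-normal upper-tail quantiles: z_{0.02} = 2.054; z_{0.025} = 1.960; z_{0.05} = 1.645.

n = 60 per group

For two independent groups with equal n: n = 2·((z_{α/2} + z_β) / d)².
z_{α/2} + z_β = 1.960 + 1.645 = 3.605.
n = 2 × (3.605 / 0.66)² = 2 × 5.462² = 2 × 29.83 = 59.7.
Round up to the next whole participant.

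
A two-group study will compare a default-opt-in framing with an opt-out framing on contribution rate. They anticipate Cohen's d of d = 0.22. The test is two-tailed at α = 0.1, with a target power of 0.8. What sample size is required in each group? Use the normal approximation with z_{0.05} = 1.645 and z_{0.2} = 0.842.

For two independent groups with equal n: n = 2·((z_{α/2} + z_β) / d)².
z_{α/2} + z_β = 1.645 + 0.842 = 2.487.
n = 2 × (2.487 / 0.22)² = 2 × 11.305² = 2 × 127.79 = 255.6.
Round up to the next whole participant.

n = 256 per group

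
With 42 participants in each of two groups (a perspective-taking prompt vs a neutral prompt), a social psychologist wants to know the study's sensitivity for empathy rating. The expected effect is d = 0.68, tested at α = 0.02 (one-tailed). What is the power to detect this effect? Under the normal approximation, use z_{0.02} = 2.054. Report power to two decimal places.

power ≈ 0.86

For two equal groups, power = Φ(d·√(n/2) − z_{α}).
d·√(n/2) = 0.68 × √(42/2) = 0.68 × 4.583 = 3.116.
z_β = 3.116 − 2.054 = 1.062.
Power = Φ(1.062) = 0.856.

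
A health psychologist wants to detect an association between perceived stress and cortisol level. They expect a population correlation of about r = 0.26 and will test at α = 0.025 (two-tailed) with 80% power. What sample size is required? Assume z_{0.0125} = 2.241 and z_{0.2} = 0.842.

n = 138

Fisher's z: C = ½·ln((1+r)/(1−r)) = ½·ln(1.7027) = 0.2661.
n = ((z_{α/2} + z_β)/C)² + 3.
(2.241 + 0.842) / 0.2661 = 3.083 / 0.2661 = 11.586.
n = 11.586² + 3 = 134.23 + 3 = 137.2.
Round up.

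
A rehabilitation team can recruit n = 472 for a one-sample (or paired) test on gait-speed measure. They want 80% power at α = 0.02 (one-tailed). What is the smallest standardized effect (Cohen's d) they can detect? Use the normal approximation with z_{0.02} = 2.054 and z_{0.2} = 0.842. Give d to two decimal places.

d_min ≈ 0.13

For a single sample (or paired design) of n = 472: d_min = (z_{α} + z_β)/√n.
z-sum = 2.054 + 0.842 = 2.896.
d_min = 2.896 / √472 = 2.896 / 21.726 = 0.133.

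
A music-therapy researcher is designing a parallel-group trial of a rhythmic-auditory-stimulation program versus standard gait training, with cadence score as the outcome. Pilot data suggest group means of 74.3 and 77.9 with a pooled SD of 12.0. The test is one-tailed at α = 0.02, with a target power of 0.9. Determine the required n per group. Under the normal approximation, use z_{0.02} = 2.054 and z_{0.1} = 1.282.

Cohen's d = |M₁ − M₂| / SD_pooled = |74.3 − 77.9| / 12.0 = 3.6 / 12.0 = 0.300.
For two independent groups with equal n: n = 2·((z_{α} + z_β) / d)².
z_{α} + z_β = 2.054 + 1.282 = 3.336.
n = 2 × (3.336 / 0.300)² = 2 × 11.120² = 2 × 123.65 = 247.3.
Round up to the next whole participant.

n = 248 per group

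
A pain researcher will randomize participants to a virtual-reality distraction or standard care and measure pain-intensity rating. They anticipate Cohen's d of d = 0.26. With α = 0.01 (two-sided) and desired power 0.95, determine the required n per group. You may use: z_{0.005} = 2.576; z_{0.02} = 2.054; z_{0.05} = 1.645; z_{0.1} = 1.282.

n = 528 per group

For two independent groups with equal n: n = 2·((z_{α/2} + z_β) / d)².
z_{α/2} + z_β = 2.576 + 1.645 = 4.221.
n = 2 × (4.221 / 0.26)² = 2 × 16.235² = 2 × 263.56 = 527.1.
Round up to the next whole participant.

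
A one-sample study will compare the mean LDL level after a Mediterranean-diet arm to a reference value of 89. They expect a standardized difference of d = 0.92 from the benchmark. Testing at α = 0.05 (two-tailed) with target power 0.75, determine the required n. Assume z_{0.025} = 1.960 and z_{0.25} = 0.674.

n = 9

For a one-sample test: n = ((z_{α/2} + z_β) / d)².
z_{α/2} + z_β = 1.960 + 0.674 = 2.634.
n = (2.634 / 0.92)² = 2.863² = 8.20.
Round up.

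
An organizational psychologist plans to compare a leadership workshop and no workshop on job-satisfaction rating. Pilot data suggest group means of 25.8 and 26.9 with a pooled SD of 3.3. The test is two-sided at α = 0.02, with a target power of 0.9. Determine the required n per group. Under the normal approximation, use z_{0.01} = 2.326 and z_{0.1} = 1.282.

Cohen's d = |M₁ − M₂| / SD_pooled = |25.8 − 26.9| / 3.3 = 1.1 / 3.3 = 0.333.
For two independent groups with equal n: n = 2·((z_{α/2} + z_β) / d)².
z_{α/2} + z_β = 2.326 + 1.282 = 3.608.
n = 2 × (3.608 / 0.333)² = 2 × 10.835² = 2 × 117.39 = 234.8.
Round up to the next whole participant.

n = 235 per group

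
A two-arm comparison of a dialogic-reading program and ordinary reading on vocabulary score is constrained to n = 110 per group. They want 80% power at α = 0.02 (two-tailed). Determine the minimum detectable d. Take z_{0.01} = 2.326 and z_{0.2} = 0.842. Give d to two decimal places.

For two independent groups of n = 110 each: d_min = (z_{α/2} + z_β)·√(2/n).
z-sum = 2.326 + 0.842 = 3.168.
d_min = 3.168 × √(2/110) = 3.168 × 0.1348 = 0.427.

d_min ≈ 0.43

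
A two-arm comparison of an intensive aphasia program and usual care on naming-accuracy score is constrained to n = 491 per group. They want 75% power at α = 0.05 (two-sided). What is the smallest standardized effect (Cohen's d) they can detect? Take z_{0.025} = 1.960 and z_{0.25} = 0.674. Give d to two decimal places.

d_min ≈ 0.17

For two independent groups of n = 491 each: d_min = (z_{α/2} + z_β)·√(2/n).
z-sum = 1.960 + 0.674 = 2.634.
d_min = 2.634 × √(2/491) = 2.634 × 0.0638 = 0.168.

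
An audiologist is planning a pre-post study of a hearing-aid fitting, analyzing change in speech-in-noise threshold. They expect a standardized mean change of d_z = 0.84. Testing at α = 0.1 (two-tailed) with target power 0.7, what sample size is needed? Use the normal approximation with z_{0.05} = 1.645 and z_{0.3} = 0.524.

For a paired (one-sample on differences) test: n = ((z_{α/2} + z_β) / d)².
z_{α/2} + z_β = 1.645 + 0.524 = 2.169.
n = (2.169 / 0.84)² = 2.582² = 6.67.
Round up.

n = 7 pairs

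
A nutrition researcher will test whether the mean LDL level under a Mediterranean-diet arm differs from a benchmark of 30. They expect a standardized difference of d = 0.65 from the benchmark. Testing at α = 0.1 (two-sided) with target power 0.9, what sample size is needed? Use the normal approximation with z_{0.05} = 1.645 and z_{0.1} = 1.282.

n = 21

For a one-sample test: n = ((z_{α/2} + z_β) / d)².
z_{α/2} + z_β = 1.645 + 1.282 = 2.927.
n = (2.927 / 0.65)² = 4.503² = 20.28.
Round up.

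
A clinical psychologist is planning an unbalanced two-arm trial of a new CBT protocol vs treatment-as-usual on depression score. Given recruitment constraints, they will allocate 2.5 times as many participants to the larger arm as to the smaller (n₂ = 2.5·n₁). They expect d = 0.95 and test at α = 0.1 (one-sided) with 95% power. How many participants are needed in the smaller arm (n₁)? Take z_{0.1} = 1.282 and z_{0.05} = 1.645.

With allocation ratio k = n₂/n₁ = 2.5, Var(x̄₁−x̄₂) = σ²(1/n₁ + 1/(k·n₁)) = σ²·(k+1)/(k·n₁).
So n₁ = (1 + 1/k)·((z_{α} + z_β)/d)² = 1.400 × (2.927/0.95)².
n₁ = 1.400 × 9.49 = 13.3.
Round up: n₁ = 14, giving n₂ = 2.5 × 14 = 35.

n₁ = 14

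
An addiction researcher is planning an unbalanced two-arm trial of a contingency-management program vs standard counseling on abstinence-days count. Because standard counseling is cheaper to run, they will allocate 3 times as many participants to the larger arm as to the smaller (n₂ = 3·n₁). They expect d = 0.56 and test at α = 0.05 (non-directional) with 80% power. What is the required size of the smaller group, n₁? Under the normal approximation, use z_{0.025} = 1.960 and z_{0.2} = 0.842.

n₁ = 34

With allocation ratio k = n₂/n₁ = 3, Var(x̄₁−x̄₂) = σ²(1/n₁ + 1/(k·n₁)) = σ²·(k+1)/(k·n₁).
So n₁ = (1 + 1/k)·((z_{α/2} + z_β)/d)² = 1.333 × (2.802/0.56)².
n₁ = 1.333 × 25.04 = 33.4.
Round up: n₁ = 34, giving n₂ = 3 × 34 = 102.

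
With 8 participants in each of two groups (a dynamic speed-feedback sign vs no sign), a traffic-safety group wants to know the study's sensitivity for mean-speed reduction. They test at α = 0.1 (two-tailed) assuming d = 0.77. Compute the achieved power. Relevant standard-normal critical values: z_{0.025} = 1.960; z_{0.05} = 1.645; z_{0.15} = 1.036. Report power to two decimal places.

power ≈ 0.46

For two equal groups, power = Φ(d·√(n/2) − z_{α/2}).
d·√(n/2) = 0.77 × √(8/2) = 0.77 × 2.000 = 1.540.
z_β = 1.540 − 1.645 = -0.105.
Power = Φ(-0.105) = 0.458.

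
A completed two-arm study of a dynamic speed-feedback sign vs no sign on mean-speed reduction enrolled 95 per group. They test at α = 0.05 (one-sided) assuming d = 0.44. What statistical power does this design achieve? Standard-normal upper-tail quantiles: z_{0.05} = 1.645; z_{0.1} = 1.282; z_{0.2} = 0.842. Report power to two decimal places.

For two equal groups, power = Φ(d·√(n/2) − z_{α}).
d·√(n/2) = 0.44 × √(95/2) = 0.44 × 6.892 = 3.032.
z_β = 3.032 − 1.645 = 1.387.
Power = Φ(1.387) = 0.917.

power ≈ 0.92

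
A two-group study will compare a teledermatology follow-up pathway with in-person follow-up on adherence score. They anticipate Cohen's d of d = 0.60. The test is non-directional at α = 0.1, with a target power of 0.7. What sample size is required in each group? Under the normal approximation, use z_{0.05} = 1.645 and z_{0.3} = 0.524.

n = 27 per group

For two independent groups with equal n: n = 2·((z_{α/2} + z_β) / d)².
z_{α/2} + z_β = 1.645 + 0.524 = 2.169.
n = 2 × (2.169 / 0.60)² = 2 × 3.615² = 2 × 13.07 = 26.1.
Round up to the next whole participant.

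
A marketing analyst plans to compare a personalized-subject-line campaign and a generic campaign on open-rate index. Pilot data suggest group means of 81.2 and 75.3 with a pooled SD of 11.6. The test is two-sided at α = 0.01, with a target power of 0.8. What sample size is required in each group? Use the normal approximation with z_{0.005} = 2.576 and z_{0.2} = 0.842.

Cohen's d = |M₁ − M₂| / SD_pooled = |81.2 − 75.3| / 11.6 = 5.9 / 11.6 = 0.509.
For two independent groups with equal n: n = 2·((z_{α/2} + z_β) / d)².
z_{α/2} + z_β = 2.576 + 0.842 = 3.418.
n = 2 × (3.418 / 0.509)² = 2 × 6.715² = 2 × 45.09 = 90.2.
Round up to the next whole participant.

n = 91 per group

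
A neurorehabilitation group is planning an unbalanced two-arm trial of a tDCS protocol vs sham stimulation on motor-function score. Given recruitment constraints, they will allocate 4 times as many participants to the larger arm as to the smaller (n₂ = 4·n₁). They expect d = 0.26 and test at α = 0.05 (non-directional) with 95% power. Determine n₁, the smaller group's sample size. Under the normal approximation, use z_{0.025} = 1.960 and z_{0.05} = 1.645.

n₁ = 241

With allocation ratio k = n₂/n₁ = 4, Var(x̄₁−x̄₂) = σ²(1/n₁ + 1/(k·n₁)) = σ²·(k+1)/(k·n₁).
So n₁ = (1 + 1/k)·((z_{α/2} + z_β)/d)² = 1.250 × (3.605/0.26)².
n₁ = 1.250 × 192.25 = 240.3.
Round up: n₁ = 241, giving n₂ = 4 × 241 = 964.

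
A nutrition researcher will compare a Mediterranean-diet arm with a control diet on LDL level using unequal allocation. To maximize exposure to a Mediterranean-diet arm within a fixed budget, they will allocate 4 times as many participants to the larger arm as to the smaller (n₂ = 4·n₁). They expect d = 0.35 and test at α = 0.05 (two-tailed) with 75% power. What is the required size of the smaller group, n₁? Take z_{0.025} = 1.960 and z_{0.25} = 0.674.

With allocation ratio k = n₂/n₁ = 4, Var(x̄₁−x̄₂) = σ²(1/n₁ + 1/(k·n₁)) = σ²·(k+1)/(k·n₁).
So n₁ = (1 + 1/k)·((z_{α/2} + z_β)/d)² = 1.250 × (2.634/0.35)².
n₁ = 1.250 × 56.64 = 70.8.
Round up: n₁ = 71, giving n₂ = 4 × 71 = 284.

n₁ = 71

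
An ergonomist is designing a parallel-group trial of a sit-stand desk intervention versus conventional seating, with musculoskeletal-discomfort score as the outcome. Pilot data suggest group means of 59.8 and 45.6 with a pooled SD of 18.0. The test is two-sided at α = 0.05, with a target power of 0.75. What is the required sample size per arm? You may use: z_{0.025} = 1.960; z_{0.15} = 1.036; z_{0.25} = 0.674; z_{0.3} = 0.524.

n = 23 per group

Cohen's d = |M₁ − M₂| / SD_pooled = |59.8 − 45.6| / 18.0 = 14.2 / 18.0 = 0.789.
For two independent groups with equal n: n = 2·((z_{α/2} + z_β) / d)².
z_{α/2} + z_β = 1.960 + 0.674 = 2.634.
n = 2 × (2.634 / 0.789)² = 2 × 3.338² = 2 × 11.14 = 22.3.
Round up to the next whole participant.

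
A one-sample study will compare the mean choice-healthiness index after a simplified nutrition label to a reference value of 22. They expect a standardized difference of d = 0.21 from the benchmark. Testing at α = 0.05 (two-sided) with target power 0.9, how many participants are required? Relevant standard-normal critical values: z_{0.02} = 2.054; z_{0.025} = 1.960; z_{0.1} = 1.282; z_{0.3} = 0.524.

For a one-sample test: n = ((z_{α/2} + z_β) / d)².
z_{α/2} + z_β = 1.960 + 1.282 = 3.242.
n = (3.242 / 0.21)² = 15.438² = 238.33.
Round up.

n = 239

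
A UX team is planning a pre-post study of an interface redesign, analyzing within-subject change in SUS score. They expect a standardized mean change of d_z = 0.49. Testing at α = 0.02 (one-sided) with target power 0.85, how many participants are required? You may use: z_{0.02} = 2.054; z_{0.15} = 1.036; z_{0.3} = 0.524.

n = 40 pairs

For a paired (one-sample on differences) test: n = ((z_{α} + z_β) / d)².
z_{α} + z_β = 2.054 + 1.036 = 3.090.
n = (3.090 / 0.49)² = 6.306² = 39.77.
Round up.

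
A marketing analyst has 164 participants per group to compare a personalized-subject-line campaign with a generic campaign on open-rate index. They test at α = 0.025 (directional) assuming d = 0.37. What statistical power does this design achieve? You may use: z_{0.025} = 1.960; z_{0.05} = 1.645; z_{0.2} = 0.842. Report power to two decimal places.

For two equal groups, power = Φ(d·√(n/2) − z_{α}).
d·√(n/2) = 0.37 × √(164/2) = 0.37 × 9.055 = 3.350.
z_β = 3.350 − 1.960 = 1.390.
Power = Φ(1.390) = 0.918.

power ≈ 0.92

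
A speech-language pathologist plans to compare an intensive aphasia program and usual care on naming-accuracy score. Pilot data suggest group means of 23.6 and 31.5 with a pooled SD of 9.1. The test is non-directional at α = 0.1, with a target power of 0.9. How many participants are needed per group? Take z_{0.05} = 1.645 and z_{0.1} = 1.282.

n = 23 per group

Cohen's d = |M₁ − M₂| / SD_pooled = |23.6 − 31.5| / 9.1 = 7.9 / 9.1 = 0.868.
For two independent groups with equal n: n = 2·((z_{α/2} + z_β) / d)².
z_{α/2} + z_β = 1.645 + 1.282 = 2.927.
n = 2 × (2.927 / 0.868)² = 2 × 3.372² = 2 × 11.37 = 22.7.
Round up to the next whole participant.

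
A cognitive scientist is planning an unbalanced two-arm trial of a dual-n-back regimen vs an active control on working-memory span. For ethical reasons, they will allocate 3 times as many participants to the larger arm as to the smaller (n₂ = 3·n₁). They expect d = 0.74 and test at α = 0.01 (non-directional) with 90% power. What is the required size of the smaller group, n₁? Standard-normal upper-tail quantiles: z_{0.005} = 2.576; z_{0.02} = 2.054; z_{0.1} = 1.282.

With allocation ratio k = n₂/n₁ = 3, Var(x̄₁−x̄₂) = σ²(1/n₁ + 1/(k·n₁)) = σ²·(k+1)/(k·n₁).
So n₁ = (1 + 1/k)·((z_{α/2} + z_β)/d)² = 1.333 × (3.858/0.74)².
n₁ = 1.333 × 27.18 = 36.2.
Round up: n₁ = 37, giving n₂ = 3 × 37 = 111.

n₁ = 37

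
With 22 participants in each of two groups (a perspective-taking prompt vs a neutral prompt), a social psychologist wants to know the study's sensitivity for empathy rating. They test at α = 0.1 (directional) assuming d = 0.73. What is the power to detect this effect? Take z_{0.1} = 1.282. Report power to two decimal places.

For two equal groups, power = Φ(d·√(n/2) − z_{α}).
d·√(n/2) = 0.73 × √(22/2) = 0.73 × 3.317 = 2.421.
z_β = 2.421 − 1.282 = 1.139.
Power = Φ(1.139) = 0.873.

power ≈ 0.87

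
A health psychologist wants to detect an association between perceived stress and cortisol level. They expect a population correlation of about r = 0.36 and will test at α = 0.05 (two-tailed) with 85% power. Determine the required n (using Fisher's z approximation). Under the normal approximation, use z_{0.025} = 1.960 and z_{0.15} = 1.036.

Fisher's z: C = ½·ln((1+r)/(1−r)) = ½·ln(2.1250) = 0.3769.
n = ((z_{α/2} + z_β)/C)² + 3.
(1.960 + 1.036) / 0.3769 = 2.996 / 0.3769 = 7.949.
n = 7.949² + 3 = 63.19 + 3 = 66.2.
Round up.

n = 67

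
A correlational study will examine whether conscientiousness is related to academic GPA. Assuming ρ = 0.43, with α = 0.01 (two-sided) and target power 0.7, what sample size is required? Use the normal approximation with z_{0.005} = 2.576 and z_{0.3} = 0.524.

Fisher's z: C = ½·ln((1+r)/(1−r)) = ½·ln(2.5088) = 0.4599.
n = ((z_{α/2} + z_β)/C)² + 3.
(2.576 + 0.524) / 0.4599 = 3.100 / 0.4599 = 6.741.
n = 6.741² + 3 = 45.44 + 3 = 48.4.
Round up.

n = 49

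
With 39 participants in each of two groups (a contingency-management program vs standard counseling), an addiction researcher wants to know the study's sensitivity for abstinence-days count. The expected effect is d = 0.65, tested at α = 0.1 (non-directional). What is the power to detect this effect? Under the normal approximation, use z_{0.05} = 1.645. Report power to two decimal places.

power ≈ 0.89

For two equal groups, power = Φ(d·√(n/2) − z_{α/2}).
d·√(n/2) = 0.65 × √(39/2) = 0.65 × 4.416 = 2.870.
z_β = 2.870 − 1.645 = 1.225.
Power = Φ(1.225) = 0.890.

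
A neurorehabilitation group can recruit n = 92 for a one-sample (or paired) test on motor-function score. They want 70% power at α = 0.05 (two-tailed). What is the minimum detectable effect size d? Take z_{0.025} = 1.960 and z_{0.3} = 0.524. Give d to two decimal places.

For a single sample (or paired design) of n = 92: d_min = (z_{α/2} + z_β)/√n.
z-sum = 1.960 + 0.524 = 2.484.
d_min = 2.484 / √92 = 2.484 / 9.592 = 0.259.

d_min ≈ 0.26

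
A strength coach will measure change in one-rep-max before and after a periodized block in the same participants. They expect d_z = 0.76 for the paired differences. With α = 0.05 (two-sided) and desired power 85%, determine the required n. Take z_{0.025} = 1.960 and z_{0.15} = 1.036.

For a paired (one-sample on differences) test: n = ((z_{α/2} + z_β) / d)².
z_{α/2} + z_β = 1.960 + 1.036 = 2.996.
n = (2.996 / 0.76)² = 3.942² = 15.54.
Round up.

n = 16 pairs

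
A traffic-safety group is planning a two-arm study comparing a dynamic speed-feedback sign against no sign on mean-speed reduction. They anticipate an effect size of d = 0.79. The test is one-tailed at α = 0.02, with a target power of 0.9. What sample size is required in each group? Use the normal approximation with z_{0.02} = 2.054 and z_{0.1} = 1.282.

n = 36 per group

For two independent groups with equal n: n = 2·((z_{α} + z_β) / d)².
z_{α} + z_β = 2.054 + 1.282 = 3.336.
n = 2 × (3.336 / 0.79)² = 2 × 4.223² = 2 × 17.83 = 35.7.
Round up to the next whole participant.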